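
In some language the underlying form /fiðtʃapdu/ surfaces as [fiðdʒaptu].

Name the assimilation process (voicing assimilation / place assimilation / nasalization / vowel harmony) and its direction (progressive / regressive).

voicing assimilation, progressive

/tʃ/→[dʒ] /d/→[t].
Each target copies a feature from the preceding segment, so the direction is progressive.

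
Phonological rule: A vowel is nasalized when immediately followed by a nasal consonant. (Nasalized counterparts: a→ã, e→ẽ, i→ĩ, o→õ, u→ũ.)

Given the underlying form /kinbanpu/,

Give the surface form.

[kĩnbãnpu]

/i/ before nasal /n/ → [ĩ]
/a/ before nasal /n/ → [ã]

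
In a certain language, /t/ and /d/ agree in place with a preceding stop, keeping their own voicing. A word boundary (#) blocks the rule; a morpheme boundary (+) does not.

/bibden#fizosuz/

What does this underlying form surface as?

[bibben#fizosuz]

/d/ after /b/ (labial) → [b]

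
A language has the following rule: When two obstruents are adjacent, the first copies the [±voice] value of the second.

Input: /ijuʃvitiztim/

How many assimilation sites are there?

2

/ʃ/ before /v/ (voiced) → [ʒ]
/z/ before /t/ (voiceless) → [s]
2 segments change.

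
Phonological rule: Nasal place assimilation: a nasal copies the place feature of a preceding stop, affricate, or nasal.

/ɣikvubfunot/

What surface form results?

[ɣikvubfunot]

no segment meets the rule's conditions; no change.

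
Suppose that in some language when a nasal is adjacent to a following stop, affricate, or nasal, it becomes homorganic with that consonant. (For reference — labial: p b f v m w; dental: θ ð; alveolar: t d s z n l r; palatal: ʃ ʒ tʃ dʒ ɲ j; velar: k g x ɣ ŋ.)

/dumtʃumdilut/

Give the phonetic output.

[duɲtʃundilut]

/m/ before /tʃ/ (palatal) → [ɲ]
/m/ before /d/ (alveolar) → [n]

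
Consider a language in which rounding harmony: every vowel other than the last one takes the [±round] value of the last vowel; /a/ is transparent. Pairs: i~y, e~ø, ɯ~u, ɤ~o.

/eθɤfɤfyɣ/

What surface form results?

/e/ harmonizes with /y/ ([+round]) → [ø]
/ɤ/ harmonizes with /y/ ([+round]) → [o]
/ɤ/ harmonizes with /y/ ([+round]) → [o]

[øθofofyɣ]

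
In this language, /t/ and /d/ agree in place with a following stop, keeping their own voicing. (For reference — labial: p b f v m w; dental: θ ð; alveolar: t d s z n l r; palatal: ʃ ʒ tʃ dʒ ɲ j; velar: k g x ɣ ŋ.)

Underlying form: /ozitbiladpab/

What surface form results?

[ozipbilabpab]

/t/ before /b/ (labial) → [p]
/d/ before /p/ (labial) → [b]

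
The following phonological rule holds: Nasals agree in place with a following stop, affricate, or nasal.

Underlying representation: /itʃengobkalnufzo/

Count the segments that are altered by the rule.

/n/ before /g/ (velar) → [ŋ]
1 segment changes.

1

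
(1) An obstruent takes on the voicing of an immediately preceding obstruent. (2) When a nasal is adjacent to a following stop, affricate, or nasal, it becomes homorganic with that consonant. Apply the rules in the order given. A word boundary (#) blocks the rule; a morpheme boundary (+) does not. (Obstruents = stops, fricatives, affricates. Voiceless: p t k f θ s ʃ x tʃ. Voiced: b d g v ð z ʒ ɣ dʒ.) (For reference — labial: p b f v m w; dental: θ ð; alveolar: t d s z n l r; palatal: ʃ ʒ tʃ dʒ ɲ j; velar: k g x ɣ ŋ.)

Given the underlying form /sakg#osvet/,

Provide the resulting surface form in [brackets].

Rule 1: /g/ after /k/ (voiceless) → [k]
Rule 1: /v/ after /s/ (voiceless) → [f]
After rule 1: sakk#osfet
Rule 2: no segment meets the rule's conditions; no change.

[sakk#osfet]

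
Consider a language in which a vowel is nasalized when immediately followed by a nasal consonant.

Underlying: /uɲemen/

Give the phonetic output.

[ũɲẽmẽn]

/u/ before nasal /ɲ/ → [ũ]
/e/ before nasal /m/ → [ẽ]
/e/ before nasal /n/ → [ẽ]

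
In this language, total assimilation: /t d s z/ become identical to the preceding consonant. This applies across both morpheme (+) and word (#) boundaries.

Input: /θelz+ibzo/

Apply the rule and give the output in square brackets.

/z/ after /l/ → [l] (total assimilation)
/z/ after /b/ → [b] (total assimilation)

[θell+ibbo]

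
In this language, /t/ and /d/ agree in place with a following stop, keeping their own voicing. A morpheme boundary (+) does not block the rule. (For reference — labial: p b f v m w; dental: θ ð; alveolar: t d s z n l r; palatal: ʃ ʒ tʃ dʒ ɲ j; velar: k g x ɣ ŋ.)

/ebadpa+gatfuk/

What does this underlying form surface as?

[ebabpa+gatfuk]

/d/ before /p/ (labial) → [b]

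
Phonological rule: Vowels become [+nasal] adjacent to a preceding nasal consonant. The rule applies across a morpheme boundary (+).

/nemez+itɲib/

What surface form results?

[nẽmẽz+itɲĩb]

/e/ after nasal /n/ → [ẽ]
/e/ after nasal /m/ → [ẽ]
/i/ after nasal /ɲ/ → [ĩ]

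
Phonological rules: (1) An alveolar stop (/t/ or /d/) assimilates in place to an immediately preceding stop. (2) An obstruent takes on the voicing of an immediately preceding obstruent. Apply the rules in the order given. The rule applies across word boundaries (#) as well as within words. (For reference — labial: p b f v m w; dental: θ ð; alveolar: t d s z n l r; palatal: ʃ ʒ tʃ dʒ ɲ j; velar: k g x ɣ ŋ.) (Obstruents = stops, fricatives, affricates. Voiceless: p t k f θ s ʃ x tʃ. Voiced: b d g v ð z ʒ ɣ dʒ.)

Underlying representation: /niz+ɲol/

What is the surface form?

[niz+ɲol]

Rule 1: no segment meets the rule's conditions; no change.
After rule 1: niz+ɲol
Rule 2: no segment meets the rule's conditions; no change.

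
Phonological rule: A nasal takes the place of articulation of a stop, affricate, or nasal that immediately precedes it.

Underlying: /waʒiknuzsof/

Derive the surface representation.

[waʒikŋuzsof]

/n/ after /k/ (velar) → [ŋ]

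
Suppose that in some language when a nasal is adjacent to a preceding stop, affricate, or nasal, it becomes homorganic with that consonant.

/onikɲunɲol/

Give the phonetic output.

/ɲ/ after /k/ (velar) → [ŋ]
/ɲ/ after /n/ (alveolar) → [n]

[onikŋunnol]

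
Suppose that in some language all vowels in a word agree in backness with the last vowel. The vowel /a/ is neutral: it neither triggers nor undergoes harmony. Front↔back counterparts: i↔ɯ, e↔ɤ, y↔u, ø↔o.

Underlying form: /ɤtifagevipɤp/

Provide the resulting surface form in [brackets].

/i/ harmonizes with /ɤ/ ([+back]) → [ɯ]
/e/ harmonizes with /ɤ/ ([+back]) → [ɤ]
/i/ harmonizes with /ɤ/ ([+back]) → [ɯ]

[ɤtɯfagɤvɯpɤp]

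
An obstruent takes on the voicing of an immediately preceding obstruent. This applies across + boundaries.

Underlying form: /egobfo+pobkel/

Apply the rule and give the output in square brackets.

[egobvo+pobgel]

/f/ after /b/ (voiced) → [v]
/k/ after /b/ (voiced) → [g]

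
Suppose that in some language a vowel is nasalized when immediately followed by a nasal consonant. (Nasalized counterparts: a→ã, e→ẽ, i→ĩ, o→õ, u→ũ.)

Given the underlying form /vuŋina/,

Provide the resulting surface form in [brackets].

[vũŋĩna]

/u/ before nasal /ŋ/ → [ũ]
/i/ before nasal /n/ → [ĩ]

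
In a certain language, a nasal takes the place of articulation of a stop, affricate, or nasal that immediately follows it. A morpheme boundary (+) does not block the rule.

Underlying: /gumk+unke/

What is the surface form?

/m/ before /k/ (velar) → [ŋ]
/n/ before /k/ (velar) → [ŋ]

[guŋk+uŋke]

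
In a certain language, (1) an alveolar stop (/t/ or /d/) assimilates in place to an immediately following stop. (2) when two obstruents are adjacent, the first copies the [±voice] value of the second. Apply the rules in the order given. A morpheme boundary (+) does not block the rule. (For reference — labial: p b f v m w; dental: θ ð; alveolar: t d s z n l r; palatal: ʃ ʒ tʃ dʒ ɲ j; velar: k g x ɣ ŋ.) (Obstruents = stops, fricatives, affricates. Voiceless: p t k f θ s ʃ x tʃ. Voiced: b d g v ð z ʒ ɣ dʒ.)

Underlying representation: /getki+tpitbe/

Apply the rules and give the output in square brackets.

Rule 1: /t/ before /k/ (velar) → [k]
Rule 1: /t/ before /p/ (labial) → [p]
Rule 1: /t/ before /b/ (labial) → [p]
After rule 1: gekki+ppipbe
Rule 2: /p/ before /b/ (voiced) → [b]

[gekki+ppibbe]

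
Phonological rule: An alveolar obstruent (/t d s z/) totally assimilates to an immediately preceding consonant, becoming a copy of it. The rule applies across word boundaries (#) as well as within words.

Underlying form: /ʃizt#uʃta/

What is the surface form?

[ʃizz#uʃʃa]

/t/ after /z/ → [z] (total assimilation)
/t/ after /ʃ/ → [ʃ] (total assimilation)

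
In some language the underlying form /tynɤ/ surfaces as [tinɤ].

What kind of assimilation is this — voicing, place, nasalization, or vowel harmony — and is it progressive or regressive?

vowel harmony, regressive

/y/→[i].
Vowels agree with the last vowel, so the harmony is regressive.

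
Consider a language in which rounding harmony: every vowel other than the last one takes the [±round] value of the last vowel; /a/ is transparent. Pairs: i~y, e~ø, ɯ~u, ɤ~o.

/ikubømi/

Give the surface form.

[ikɯbemi]

/u/ harmonizes with /i/ ([-round]) → [ɯ]
/ø/ harmonizes with /i/ ([-round]) → [e]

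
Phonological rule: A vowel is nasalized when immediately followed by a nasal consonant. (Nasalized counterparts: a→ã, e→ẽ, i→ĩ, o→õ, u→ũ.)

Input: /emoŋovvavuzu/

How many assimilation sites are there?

/e/ before nasal /m/ → [ẽ]
/o/ before nasal /ŋ/ → [õ]
2 segments change.

2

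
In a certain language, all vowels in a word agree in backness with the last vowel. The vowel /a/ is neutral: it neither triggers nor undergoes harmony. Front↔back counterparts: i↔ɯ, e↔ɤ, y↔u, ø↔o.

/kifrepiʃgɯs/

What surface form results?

/i/ harmonizes with /ɯ/ ([+back]) → [ɯ]
/e/ harmonizes with /ɯ/ ([+back]) → [ɤ]
/i/ harmonizes with /ɯ/ ([+back]) → [ɯ]

[kɯfrɤpɯʃgɯs]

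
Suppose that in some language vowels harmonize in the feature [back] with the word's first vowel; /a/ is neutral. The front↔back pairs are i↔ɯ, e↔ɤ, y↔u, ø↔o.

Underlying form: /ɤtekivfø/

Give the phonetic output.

/e/ harmonizes with /ɤ/ ([+back]) → [ɤ]
/i/ harmonizes with /ɤ/ ([+back]) → [ɯ]
/ø/ harmonizes with /ɤ/ ([+back]) → [o]

[ɤtɤkɯvfo]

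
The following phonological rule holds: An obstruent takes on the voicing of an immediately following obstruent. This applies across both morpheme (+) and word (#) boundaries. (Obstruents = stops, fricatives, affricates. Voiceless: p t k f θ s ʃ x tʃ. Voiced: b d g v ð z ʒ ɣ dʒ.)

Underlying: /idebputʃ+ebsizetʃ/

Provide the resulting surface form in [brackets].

/b/ before /p/ (voiceless) → [p]
/b/ before /s/ (voiceless) → [p]

[idepputʃ+epsizetʃ]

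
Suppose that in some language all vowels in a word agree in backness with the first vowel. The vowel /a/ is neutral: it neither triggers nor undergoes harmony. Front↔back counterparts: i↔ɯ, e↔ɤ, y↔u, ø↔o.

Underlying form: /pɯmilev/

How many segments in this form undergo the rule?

/i/ harmonizes with /ɯ/ ([+back]) → [ɯ]
/e/ harmonizes with /ɯ/ ([+back]) → [ɤ]
2 segments change.

2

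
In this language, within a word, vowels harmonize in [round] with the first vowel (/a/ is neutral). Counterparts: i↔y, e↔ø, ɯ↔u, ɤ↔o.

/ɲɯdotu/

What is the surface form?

[ɲɯdɤtɯ]

/o/ harmonizes with /ɯ/ ([-round]) → [ɤ]
/u/ harmonizes with /ɯ/ ([-round]) → [ɯ]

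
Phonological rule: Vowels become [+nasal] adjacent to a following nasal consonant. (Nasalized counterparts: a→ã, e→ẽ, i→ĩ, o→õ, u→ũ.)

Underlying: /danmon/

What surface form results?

[dãnmõn]

/a/ before nasal /n/ → [ã]
/o/ before nasal /n/ → [õ]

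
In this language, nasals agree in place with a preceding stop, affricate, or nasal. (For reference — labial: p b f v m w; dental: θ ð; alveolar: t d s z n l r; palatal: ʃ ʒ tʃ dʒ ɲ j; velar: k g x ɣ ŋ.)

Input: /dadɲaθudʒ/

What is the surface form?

[dadnaθudʒ]

/ɲ/ after /d/ (alveolar) → [n]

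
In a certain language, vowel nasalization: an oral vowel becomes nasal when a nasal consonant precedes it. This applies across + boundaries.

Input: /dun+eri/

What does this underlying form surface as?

/e/ after nasal /n/ → [ẽ]

[dun+ẽri]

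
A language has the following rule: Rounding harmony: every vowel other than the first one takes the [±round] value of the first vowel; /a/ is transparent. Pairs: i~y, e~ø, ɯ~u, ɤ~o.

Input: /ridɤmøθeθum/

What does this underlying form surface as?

/ø/ harmonizes with /i/ ([-round]) → [e]
/u/ harmonizes with /i/ ([-round]) → [ɯ]

[ridɤmeθeθɯm]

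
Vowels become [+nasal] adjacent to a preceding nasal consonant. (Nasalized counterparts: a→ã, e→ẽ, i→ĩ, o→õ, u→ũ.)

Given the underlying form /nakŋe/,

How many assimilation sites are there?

/a/ after nasal /n/ → [ã]
/e/ after nasal /ŋ/ → [ẽ]
2 segments change.

2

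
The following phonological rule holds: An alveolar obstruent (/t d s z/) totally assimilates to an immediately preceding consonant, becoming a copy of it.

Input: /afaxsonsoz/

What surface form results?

/s/ after /x/ → [x] (total assimilation)
/s/ after /n/ → [n] (total assimilation)

[afaxxonnoz]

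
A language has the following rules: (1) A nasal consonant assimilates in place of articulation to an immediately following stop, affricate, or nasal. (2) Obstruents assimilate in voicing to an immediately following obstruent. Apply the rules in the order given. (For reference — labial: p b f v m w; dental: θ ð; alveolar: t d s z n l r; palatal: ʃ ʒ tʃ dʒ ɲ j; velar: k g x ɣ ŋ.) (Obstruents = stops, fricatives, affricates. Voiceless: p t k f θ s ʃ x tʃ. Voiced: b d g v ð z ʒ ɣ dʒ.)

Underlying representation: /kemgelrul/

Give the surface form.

[keŋgelrul]

Rule 1: /m/ before /g/ (velar) → [ŋ]
After rule 1: keŋgelrul
Rule 2: no segment meets the rule's conditions; no change.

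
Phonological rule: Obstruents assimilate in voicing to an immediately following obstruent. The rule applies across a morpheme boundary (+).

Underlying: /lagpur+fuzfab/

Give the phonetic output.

[lakpur+fusfab]

/g/ before /p/ (voiceless) → [k]
/z/ before /f/ (voiceless) → [s]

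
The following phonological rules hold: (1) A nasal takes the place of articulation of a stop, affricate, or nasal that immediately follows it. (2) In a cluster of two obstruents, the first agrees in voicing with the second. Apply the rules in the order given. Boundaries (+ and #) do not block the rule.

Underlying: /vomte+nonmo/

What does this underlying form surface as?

[vonte+nommo]

Rule 1: /m/ before /t/ (alveolar) → [n]
Rule 1: /n/ before /m/ (labial) → [m]
After rule 1: vonte+nommo
Rule 2: no segment meets the rule's conditions; no change.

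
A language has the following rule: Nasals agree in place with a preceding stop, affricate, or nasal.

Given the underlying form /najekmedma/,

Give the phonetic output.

/m/ after /k/ (velar) → [ŋ]
/m/ after /d/ (alveolar) → [n]

[najekŋedna]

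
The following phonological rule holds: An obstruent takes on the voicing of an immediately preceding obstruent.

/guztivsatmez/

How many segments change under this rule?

/t/ after /z/ (voiced) → [d]
/s/ after /v/ (voiced) → [z]
2 segments change.

2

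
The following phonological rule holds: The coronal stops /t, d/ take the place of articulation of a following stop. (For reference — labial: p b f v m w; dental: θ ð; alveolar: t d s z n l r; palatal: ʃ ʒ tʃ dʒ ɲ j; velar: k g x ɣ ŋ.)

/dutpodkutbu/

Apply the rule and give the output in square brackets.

[duppogkupbu]

/t/ before /p/ (labial) → [p]
/d/ before /k/ (velar) → [g]
/t/ before /b/ (labial) → [p]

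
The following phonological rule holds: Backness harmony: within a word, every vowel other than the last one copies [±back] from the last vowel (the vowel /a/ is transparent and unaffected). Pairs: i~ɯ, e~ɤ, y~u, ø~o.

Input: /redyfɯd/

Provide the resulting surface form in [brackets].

/e/ harmonizes with /ɯ/ ([+back]) → [ɤ]
/y/ harmonizes with /ɯ/ ([+back]) → [u]

[rɤdufɯd]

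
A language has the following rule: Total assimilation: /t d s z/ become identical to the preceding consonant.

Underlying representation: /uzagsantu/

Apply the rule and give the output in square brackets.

/s/ after /g/ → [g] (total assimilation)
/t/ after /n/ → [n] (total assimilation)

[uzaggannu]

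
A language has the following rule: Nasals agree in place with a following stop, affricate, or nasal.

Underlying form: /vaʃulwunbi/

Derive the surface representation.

/n/ before /b/ (labial) → [m]

[vaʃulwumbi]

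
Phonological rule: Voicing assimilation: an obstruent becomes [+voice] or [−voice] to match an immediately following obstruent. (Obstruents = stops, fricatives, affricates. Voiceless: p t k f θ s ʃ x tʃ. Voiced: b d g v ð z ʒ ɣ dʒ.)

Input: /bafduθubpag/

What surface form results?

/f/ before /d/ (voiced) → [v]
/b/ before /p/ (voiceless) → [p]

[bavduθuppag]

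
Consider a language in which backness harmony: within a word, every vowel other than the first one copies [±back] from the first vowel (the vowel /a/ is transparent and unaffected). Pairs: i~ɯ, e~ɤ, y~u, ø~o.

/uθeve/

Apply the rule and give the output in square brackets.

/e/ harmonizes with /u/ ([+back]) → [ɤ]
/e/ harmonizes with /u/ ([+back]) → [ɤ]

[uθɤvɤ]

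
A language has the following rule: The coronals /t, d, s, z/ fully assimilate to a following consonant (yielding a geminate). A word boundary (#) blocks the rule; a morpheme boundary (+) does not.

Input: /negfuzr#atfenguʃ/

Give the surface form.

[negfurr#affenguʃ]

/z/ before /r/ → [r] (total assimilation)
/t/ before /f/ → [f] (total assimilation)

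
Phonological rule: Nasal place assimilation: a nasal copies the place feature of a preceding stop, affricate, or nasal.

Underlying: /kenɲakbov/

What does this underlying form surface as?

[kennakbov]

/ɲ/ after /n/ (alveolar) → [n]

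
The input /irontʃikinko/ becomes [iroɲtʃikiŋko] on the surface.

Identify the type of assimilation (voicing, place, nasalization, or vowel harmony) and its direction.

/n/→[ɲ] /n/→[ŋ].
Each target copies a feature from the following segment, so the direction is regressive.

place assimilation, regressive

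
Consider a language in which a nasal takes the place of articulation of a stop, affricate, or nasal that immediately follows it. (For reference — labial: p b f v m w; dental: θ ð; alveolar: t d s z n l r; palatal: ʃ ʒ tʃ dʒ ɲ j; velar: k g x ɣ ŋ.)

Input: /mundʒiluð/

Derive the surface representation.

[muɲdʒiluð]

/n/ before /dʒ/ (palatal) → [ɲ]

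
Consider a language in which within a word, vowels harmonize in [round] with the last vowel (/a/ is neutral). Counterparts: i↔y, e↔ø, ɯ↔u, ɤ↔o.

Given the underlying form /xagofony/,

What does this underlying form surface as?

no segment meets the rule's conditions; no change.

[xagofony]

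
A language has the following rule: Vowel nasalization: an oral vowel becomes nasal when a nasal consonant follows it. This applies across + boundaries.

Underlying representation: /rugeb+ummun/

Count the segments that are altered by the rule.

2

/u/ before nasal /m/ → [ũ]
/u/ before nasal /n/ → [ũ]
2 segments change.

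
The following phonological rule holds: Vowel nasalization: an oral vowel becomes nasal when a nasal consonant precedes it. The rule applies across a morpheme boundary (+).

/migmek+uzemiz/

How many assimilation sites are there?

3

/i/ after nasal /m/ → [ĩ]
/e/ after nasal /m/ → [ẽ]
/i/ after nasal /m/ → [ĩ]
3 segments change.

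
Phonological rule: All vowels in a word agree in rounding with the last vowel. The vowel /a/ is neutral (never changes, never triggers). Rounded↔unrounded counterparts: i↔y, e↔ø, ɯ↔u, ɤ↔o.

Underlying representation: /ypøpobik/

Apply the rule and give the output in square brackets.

/y/ harmonizes with /i/ ([-round]) → [i]
/ø/ harmonizes with /i/ ([-round]) → [e]
/o/ harmonizes with /i/ ([-round]) → [ɤ]

[ipepɤbik]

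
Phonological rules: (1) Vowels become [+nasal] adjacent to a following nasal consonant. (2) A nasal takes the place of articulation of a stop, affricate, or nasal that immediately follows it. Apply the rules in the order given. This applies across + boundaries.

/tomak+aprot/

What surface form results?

Rule 1: /o/ before nasal /m/ → [õ]
After rule 1: tõmak+aprot
Rule 2: no segment meets the rule's conditions; no change.

[tõmak+aprot]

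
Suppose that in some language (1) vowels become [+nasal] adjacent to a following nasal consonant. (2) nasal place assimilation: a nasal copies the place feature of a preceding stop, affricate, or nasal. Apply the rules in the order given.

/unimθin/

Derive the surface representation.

[ũnĩmθĩn]

Rule 1: /u/ before nasal /n/ → [ũ]
Rule 1: /i/ before nasal /m/ → [ĩ]
Rule 1: /i/ before nasal /n/ → [ĩ]
After rule 1: ũnĩmθĩn
Rule 2: no segment meets the rule's conditions; no change.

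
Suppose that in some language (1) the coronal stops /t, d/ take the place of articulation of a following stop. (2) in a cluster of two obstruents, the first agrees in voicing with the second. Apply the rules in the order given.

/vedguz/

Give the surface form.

[vegguz]

Rule 1: /d/ before /g/ (velar) → [g]
After rule 1: vegguz
Rule 2: no segment meets the rule's conditions; no change.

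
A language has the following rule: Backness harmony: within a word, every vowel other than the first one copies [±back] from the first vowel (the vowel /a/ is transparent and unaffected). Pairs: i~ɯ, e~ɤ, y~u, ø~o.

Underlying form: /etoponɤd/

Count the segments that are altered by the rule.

/o/ harmonizes with /e/ ([-back]) → [ø]
/o/ harmonizes with /e/ ([-back]) → [ø]
/ɤ/ harmonizes with /e/ ([-back]) → [e]
3 segments change.

3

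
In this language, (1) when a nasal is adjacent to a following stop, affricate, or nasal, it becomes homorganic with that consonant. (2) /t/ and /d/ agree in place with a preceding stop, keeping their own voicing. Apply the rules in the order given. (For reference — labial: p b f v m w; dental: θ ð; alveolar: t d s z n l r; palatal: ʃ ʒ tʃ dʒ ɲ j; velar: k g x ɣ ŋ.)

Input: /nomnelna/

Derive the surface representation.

Rule 1: /m/ before /n/ (alveolar) → [n]
After rule 1: nonnelna
Rule 2: no segment meets the rule's conditions; no change.

[nonnelna]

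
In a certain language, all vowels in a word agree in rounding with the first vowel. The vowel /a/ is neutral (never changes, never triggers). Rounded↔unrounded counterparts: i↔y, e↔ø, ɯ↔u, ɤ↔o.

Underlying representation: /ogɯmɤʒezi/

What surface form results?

[ogumoʒøzy]

/ɯ/ harmonizes with /o/ ([+round]) → [u]
/ɤ/ harmonizes with /o/ ([+round]) → [o]
/e/ harmonizes with /o/ ([+round]) → [ø]
/i/ harmonizes with /o/ ([+round]) → [y]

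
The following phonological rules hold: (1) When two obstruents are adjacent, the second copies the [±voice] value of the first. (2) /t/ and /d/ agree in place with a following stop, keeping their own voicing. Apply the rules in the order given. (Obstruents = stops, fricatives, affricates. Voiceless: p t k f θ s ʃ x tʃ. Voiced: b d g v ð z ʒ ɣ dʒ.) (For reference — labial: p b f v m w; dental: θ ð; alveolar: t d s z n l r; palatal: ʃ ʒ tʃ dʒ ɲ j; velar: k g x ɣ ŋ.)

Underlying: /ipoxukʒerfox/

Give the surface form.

[ipoxukʃerfox]

Rule 1: /ʒ/ after /k/ (voiceless) → [ʃ]
After rule 1: ipoxukʃerfox
Rule 2: no segment meets the rule's conditions; no change.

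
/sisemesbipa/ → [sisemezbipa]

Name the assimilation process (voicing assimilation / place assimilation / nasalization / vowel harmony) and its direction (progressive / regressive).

/s/→[z].
Each target copies a feature from the following segment, so the direction is regressive.

voicing assimilation, regressive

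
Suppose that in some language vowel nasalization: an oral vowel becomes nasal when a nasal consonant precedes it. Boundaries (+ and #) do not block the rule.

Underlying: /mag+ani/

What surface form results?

[mãg+anĩ]

/a/ after nasal /m/ → [ã]
/i/ after nasal /n/ → [ĩ]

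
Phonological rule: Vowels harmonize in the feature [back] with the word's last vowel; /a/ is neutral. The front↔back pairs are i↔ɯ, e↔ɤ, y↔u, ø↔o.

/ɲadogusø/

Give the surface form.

/o/ harmonizes with /ø/ ([-back]) → [ø]
/u/ harmonizes with /ø/ ([-back]) → [y]

[ɲadøgysø]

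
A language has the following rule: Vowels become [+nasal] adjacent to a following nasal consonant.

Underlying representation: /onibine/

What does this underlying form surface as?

/o/ before nasal /n/ → [õ]
/i/ before nasal /n/ → [ĩ]

[õnibĩne]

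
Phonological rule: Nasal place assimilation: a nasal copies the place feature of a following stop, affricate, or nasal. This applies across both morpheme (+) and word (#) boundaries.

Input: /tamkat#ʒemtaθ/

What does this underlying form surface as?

[taŋkat#ʒentaθ]

/m/ before /k/ (velar) → [ŋ]
/m/ before /t/ (alveolar) → [n]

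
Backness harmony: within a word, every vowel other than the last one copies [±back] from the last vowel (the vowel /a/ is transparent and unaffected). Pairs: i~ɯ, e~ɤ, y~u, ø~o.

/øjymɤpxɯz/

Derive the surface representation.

[ojumɤpxɯz]

/ø/ harmonizes with /ɯ/ ([+back]) → [o]
/y/ harmonizes with /ɯ/ ([+back]) → [u]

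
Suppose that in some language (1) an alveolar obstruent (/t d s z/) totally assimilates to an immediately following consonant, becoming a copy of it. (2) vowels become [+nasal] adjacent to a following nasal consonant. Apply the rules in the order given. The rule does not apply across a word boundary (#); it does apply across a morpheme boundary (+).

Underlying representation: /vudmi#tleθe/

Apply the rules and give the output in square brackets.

Rule 1: /d/ before /m/ → [m] (total assimilation)
Rule 1: /t/ before /l/ → [l] (total assimilation)
After rule 1: vummi#lleθe
Rule 2: /u/ before nasal /m/ → [ũ]

[vũmmi#lleθe]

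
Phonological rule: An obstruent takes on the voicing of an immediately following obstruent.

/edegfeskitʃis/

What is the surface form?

[edekfeskitʃis]

/g/ before /f/ (voiceless) → [k]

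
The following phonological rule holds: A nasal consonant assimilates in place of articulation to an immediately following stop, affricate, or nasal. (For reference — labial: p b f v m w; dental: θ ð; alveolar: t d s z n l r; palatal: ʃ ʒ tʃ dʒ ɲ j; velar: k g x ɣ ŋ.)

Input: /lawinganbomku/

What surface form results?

[lawiŋgamboŋku]

/n/ before /g/ (velar) → [ŋ]
/n/ before /b/ (labial) → [m]
/m/ before /k/ (velar) → [ŋ]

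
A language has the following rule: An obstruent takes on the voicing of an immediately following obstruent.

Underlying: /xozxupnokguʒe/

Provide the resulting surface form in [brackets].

/z/ before /x/ (voiceless) → [s]
/k/ before /g/ (voiced) → [g]

[xosxupnogguʒe]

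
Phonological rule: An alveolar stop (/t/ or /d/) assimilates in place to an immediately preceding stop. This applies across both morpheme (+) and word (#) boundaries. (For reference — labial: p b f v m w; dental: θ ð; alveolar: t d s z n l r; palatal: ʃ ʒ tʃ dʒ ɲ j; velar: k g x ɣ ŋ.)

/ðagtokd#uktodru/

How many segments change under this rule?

/t/ after /g/ (velar) → [k]
/d/ after /k/ (velar) → [g]
/t/ after /k/ (velar) → [k]
3 segments change.

3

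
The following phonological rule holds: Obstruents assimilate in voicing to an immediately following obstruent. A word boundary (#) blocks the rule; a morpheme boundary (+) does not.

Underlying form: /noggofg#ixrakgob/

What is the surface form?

/f/ before /g/ (voiced) → [v]
/k/ before /g/ (voiced) → [g]

[noggovg#ixraggob]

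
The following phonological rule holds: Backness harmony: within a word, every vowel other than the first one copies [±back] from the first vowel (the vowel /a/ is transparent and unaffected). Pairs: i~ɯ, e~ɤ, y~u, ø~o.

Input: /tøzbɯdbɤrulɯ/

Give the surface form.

[tøzbidberyli]

/ɯ/ harmonizes with /ø/ ([-back]) → [i]
/ɤ/ harmonizes with /ø/ ([-back]) → [e]
/u/ harmonizes with /ø/ ([-back]) → [y]
/ɯ/ harmonizes with /ø/ ([-back]) → [i]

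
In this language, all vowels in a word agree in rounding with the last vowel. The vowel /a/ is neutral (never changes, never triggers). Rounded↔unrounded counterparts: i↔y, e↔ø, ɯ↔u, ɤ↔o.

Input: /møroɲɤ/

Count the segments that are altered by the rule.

2

/ø/ harmonizes with /ɤ/ ([-round]) → [e]
/o/ harmonizes with /ɤ/ ([-round]) → [ɤ]
2 segments change.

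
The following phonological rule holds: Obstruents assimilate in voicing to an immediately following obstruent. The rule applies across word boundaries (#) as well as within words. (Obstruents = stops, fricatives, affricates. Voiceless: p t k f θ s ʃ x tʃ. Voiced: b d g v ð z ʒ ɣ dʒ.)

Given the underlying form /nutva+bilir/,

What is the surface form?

/t/ before /v/ (voiced) → [d]

[nudva+bilir]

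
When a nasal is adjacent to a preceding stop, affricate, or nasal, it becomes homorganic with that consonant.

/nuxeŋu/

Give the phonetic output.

[nuxeŋu]

no segment meets the rule's conditions; no change.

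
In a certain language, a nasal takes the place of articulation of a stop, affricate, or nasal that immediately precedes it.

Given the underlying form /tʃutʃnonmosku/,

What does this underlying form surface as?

/n/ after /tʃ/ (palatal) → [ɲ]
/m/ after /n/ (alveolar) → [n]

[tʃutʃɲonnosku]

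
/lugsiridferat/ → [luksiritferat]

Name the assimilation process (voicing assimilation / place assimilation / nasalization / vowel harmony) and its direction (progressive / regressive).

voicing assimilation, regressive

/g/→[k] /d/→[t].
Each target copies a feature from the following segment, so the direction is regressive.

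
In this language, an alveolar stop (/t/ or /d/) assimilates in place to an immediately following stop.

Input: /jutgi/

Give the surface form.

[jukgi]

/t/ before /g/ (velar) → [k]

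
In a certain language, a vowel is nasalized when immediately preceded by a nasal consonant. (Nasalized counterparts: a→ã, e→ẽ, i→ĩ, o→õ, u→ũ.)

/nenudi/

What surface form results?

[nẽnũdi]

/e/ after nasal /n/ → [ẽ]
/u/ after nasal /n/ → [ũ]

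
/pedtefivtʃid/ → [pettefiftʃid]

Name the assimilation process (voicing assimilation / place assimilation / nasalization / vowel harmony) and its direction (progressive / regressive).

voicing assimilation, regressive

/d/→[t] /v/→[f].
Each target copies a feature from the following segment, so the direction is regressive.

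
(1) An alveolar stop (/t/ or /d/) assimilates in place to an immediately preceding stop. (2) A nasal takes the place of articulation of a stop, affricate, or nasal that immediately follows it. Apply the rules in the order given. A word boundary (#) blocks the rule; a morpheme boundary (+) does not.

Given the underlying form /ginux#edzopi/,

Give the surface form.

Rule 1: no segment meets the rule's conditions; no change.
After rule 1: ginux#edzopi
Rule 2: no segment meets the rule's conditions; no change.

[ginux#edzopi]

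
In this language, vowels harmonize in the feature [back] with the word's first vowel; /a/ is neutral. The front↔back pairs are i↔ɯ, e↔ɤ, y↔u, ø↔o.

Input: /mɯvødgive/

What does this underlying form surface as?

[mɯvodgɯvɤ]

/ø/ harmonizes with /ɯ/ ([+back]) → [o]
/i/ harmonizes with /ɯ/ ([+back]) → [ɯ]
/e/ harmonizes with /ɯ/ ([+back]) → [ɤ]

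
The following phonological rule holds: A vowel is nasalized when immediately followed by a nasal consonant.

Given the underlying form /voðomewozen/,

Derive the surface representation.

[voðõmewozẽn]

/o/ before nasal /m/ → [õ]
/e/ before nasal /n/ → [ẽ]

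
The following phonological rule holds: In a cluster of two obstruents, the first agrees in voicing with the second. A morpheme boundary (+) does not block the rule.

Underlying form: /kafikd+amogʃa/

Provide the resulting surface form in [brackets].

[kafigd+amokʃa]

/k/ before /d/ (voiced) → [g]
/g/ before /ʃ/ (voiceless) → [k]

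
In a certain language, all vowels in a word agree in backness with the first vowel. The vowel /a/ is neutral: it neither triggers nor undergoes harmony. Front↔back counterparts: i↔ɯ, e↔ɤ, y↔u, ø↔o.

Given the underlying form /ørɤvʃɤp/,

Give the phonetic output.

/ɤ/ harmonizes with /ø/ ([-back]) → [e]
/ɤ/ harmonizes with /ø/ ([-back]) → [e]

[ørevʃep]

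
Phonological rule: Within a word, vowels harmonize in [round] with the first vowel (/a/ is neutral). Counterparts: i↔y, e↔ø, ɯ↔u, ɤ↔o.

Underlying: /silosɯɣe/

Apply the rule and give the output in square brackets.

[silɤsɯɣe]

/o/ harmonizes with /i/ ([-round]) → [ɤ]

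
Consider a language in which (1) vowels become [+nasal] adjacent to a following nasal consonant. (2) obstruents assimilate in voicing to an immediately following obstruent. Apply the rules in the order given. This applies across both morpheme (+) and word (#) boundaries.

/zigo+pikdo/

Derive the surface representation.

[zigo+pigdo]

Rule 1: no segment meets the rule's conditions; no change.
After rule 1: zigo+pikdo
Rule 2: /k/ before /d/ (voiced) → [g]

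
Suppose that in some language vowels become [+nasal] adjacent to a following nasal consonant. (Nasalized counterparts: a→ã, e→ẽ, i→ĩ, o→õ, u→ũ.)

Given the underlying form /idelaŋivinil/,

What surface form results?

[idelãŋivĩnil]

/a/ before nasal /ŋ/ → [ã]
/i/ before nasal /n/ → [ĩ]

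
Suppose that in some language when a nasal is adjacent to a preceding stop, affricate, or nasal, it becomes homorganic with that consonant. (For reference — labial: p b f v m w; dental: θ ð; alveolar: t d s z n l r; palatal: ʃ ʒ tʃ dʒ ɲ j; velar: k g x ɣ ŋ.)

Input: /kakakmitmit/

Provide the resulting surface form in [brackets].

/m/ after /k/ (velar) → [ŋ]
/m/ after /t/ (alveolar) → [n]

[kakakŋitnit]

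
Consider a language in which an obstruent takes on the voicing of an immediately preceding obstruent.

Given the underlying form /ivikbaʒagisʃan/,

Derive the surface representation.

/b/ after /k/ (voiceless) → [p]

[ivikpaʒagisʃan]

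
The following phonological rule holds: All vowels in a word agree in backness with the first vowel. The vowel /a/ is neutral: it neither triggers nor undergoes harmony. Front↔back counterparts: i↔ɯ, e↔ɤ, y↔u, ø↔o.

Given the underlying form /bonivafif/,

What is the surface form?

[bonɯvafɯf]

/i/ harmonizes with /o/ ([+back]) → [ɯ]
/i/ harmonizes with /o/ ([+back]) → [ɯ]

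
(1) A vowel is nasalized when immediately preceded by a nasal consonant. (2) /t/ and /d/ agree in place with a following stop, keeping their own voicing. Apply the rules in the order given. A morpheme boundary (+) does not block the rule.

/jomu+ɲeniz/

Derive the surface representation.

[jomũ+ɲẽnĩz]

Rule 1: /u/ after nasal /m/ → [ũ]
Rule 1: /e/ after nasal /ɲ/ → [ẽ]
Rule 1: /i/ after nasal /n/ → [ĩ]
After rule 1: jomũ+ɲẽnĩz
Rule 2: no segment meets the rule's conditions; no change.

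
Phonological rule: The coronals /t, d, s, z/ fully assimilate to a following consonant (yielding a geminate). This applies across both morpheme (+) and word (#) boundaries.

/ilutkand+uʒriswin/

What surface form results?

[ilukkand+uʒriwwin]

/t/ before /k/ → [k] (total assimilation)
/s/ before /w/ → [w] (total assimilation)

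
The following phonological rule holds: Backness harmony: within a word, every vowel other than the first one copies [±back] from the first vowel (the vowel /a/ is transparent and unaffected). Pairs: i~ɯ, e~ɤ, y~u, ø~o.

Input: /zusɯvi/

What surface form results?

[zusɯvɯ]

/i/ harmonizes with /u/ ([+back]) → [ɯ]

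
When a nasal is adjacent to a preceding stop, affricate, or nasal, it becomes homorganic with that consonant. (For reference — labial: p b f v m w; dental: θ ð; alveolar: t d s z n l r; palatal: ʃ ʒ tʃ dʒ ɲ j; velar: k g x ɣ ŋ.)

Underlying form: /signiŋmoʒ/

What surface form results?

/n/ after /g/ (velar) → [ŋ]
/m/ after /ŋ/ (velar) → [ŋ]

[sigŋiŋŋoʒ]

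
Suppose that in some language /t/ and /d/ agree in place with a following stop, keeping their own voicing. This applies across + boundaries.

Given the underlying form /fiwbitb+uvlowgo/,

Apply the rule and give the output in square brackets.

[fiwbipb+uvlowgo]

/t/ before /b/ (labial) → [p]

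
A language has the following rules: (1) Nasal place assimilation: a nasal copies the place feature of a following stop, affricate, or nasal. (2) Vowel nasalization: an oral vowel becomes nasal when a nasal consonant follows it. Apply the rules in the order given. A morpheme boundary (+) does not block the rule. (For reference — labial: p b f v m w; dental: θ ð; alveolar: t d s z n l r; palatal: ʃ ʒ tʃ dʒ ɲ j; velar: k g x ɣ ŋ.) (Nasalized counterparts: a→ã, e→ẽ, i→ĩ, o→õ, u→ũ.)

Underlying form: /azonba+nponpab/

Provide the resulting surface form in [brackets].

Rule 1: /n/ before /b/ (labial) → [m]
Rule 1: /n/ before /p/ (labial) → [m]
Rule 1: /n/ before /p/ (labial) → [m]
After rule 1: azomba+mpompab
Rule 2: /o/ before nasal /m/ → [õ]
Rule 2: /a/ before nasal /m/ → [ã]
Rule 2: /o/ before nasal /m/ → [õ]

[azõmbã+mpõmpab]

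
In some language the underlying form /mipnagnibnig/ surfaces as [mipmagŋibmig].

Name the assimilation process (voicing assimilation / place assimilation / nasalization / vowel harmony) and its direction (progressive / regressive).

/n/→[m] /n/→[ŋ] /n/→[m].
Each target copies a feature from the preceding segment, so the direction is progressive.

place assimilation, progressive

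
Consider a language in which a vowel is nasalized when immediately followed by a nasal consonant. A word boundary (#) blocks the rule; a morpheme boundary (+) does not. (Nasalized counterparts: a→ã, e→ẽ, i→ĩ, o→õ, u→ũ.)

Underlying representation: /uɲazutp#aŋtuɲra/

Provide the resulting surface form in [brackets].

/u/ before nasal /ɲ/ → [ũ]
/a/ before nasal /ŋ/ → [ã]
/u/ before nasal /ɲ/ → [ũ]

[ũɲazutp#ãŋtũɲra]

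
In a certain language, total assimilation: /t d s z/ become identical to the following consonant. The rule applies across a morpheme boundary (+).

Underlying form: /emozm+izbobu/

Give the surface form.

/z/ before /m/ → [m] (total assimilation)
/z/ before /b/ → [b] (total assimilation)

[emomm+ibbobu]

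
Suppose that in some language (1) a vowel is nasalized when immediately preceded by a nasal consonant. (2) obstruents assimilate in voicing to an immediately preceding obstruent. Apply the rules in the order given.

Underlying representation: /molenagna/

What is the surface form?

Rule 1: /o/ after nasal /m/ → [õ]
Rule 1: /a/ after nasal /n/ → [ã]
Rule 1: /a/ after nasal /n/ → [ã]
After rule 1: mõlenãgnã
Rule 2: no segment meets the rule's conditions; no change.

[mõlenãgnã]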